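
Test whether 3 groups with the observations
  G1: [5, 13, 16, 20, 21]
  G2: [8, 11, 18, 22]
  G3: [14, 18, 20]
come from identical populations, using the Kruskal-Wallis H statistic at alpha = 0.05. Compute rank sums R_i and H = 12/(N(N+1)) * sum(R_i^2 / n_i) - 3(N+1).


Step 1: Combine all N = 12 observations and assign midranks.
sorted (value, group, rank): (5,G1,1), (8,G2,2), (11,G2,3), (13,G1,4), (14,G3,5), (16,G1,6), (18,G2,7.5), (18,G3,7.5), (20,G1,9.5), (20,G3,9.5), (21,G1,11), (22,G2,12)
Step 2: Sum ranks within each group.
R_1 = 31.5 (n_1 = 5)
R_2 = 24.5 (n_2 = 4)
R_3 = 22 (n_3 = 3)
Step 3: H = 12/(N(N+1)) * sum(R_i^2/n_i) - 3(N+1)
     = 12/(12*13) * (31.5^2/5 + 24.5^2/4 + 22^2/3) - 3*13
     = 0.076923 * 509.846 - 39
     = 0.218910.
Step 4: Ties present; correction factor C = 1 - 12/(12^3 - 12) = 0.993007. Corrected H = 0.218910 / 0.993007 = 0.220452.
Step 5: Under H0, H ~ chi^2(2); p-value = 0.895632.
Step 6: alpha = 0.05. fail to reject H0.

H = 0.2205, df = 2, p = 0.895632, fail to reject H0.


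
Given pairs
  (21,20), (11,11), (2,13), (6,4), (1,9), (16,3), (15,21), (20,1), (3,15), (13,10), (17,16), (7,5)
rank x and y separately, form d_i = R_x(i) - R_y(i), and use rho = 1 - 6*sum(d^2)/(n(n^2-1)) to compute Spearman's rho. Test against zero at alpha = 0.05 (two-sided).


Step 1: Rank x and y separately (midranks; no ties here).
rank(x): 21->12, 11->6, 2->2, 6->4, 1->1, 16->9, 15->8, 20->11, 3->3, 13->7, 17->10, 7->5
rank(y): 20->11, 11->7, 13->8, 4->3, 9->5, 3->2, 21->12, 1->1, 15->9, 10->6, 16->10, 5->4
Step 2: d_i = R_x(i) - R_y(i); compute d_i^2.
  (12-11)^2=1, (6-7)^2=1, (2-8)^2=36, (4-3)^2=1, (1-5)^2=16, (9-2)^2=49, (8-12)^2=16, (11-1)^2=100, (3-9)^2=36, (7-6)^2=1, (10-10)^2=0, (5-4)^2=1
sum(d^2) = 258.
Step 3: rho = 1 - 6*258 / (12*(12^2 - 1)) = 1 - 1548/1716 = 0.097902.
Step 4: Under H0, t = rho * sqrt((n-2)/(1-rho^2)) = 0.3111 ~ t(10).
Step 5: Two-sided p-value from the t-distribution with 10 df = 0.762122.
Step 6: alpha = 0.05. fail to reject H0.

rho = 0.0979, p = 0.762122, fail to reject H0 at alpha = 0.05.


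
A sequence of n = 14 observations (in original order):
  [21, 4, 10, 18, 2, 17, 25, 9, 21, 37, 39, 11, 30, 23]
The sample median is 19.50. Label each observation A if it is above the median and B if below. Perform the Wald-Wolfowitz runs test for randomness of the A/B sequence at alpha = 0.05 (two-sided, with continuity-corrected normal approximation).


Step 1: Compute median = 19.50; label A = above, B = below.
Labels in order: ABBBBBABAAABAA  (n_A = 7, n_B = 7)
Step 2: Count runs R = 7.
Step 3: Under H0 (random ordering), E[R] = 2*n_A*n_B/(n_A+n_B) + 1 = 2*7*7/14 + 1 = 8.0000.
        Var[R] = 2*n_A*n_B*(2*n_A*n_B - n_A - n_B) / ((n_A+n_B)^2 * (n_A+n_B-1)) = 8232/2548 = 3.2308.
        SD[R] = 1.7974.
Step 4: Continuity-corrected z = (R + 0.5 - E[R]) / SD[R] = (7 + 0.5 - 8.0000) / 1.7974 = -0.2782.
Step 5: Two-sided p-value via normal approximation = 2*(1 - Phi(|z|)) = 0.780879.
Step 6: alpha = 0.05. fail to reject H0.

R = 7, z = -0.2782, p = 0.780879, fail to reject H0.


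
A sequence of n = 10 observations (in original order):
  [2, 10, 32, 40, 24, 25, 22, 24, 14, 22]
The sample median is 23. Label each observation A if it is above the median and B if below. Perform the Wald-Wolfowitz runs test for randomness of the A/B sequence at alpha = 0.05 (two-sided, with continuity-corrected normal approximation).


Step 1: Compute median = 23; label A = above, B = below.
Labels in order: BBAAAABABB  (n_A = 5, n_B = 5)
Step 2: Count runs R = 5.
Step 3: Under H0 (random ordering), E[R] = 2*n_A*n_B/(n_A+n_B) + 1 = 2*5*5/10 + 1 = 6.0000.
        Var[R] = 2*n_A*n_B*(2*n_A*n_B - n_A - n_B) / ((n_A+n_B)^2 * (n_A+n_B-1)) = 2000/900 = 2.2222.
        SD[R] = 1.4907.
Step 4: Continuity-corrected z = (R + 0.5 - E[R]) / SD[R] = (5 + 0.5 - 6.0000) / 1.4907 = -0.3354.
Step 5: Two-sided p-value via normal approximation = 2*(1 - Phi(|z|)) = 0.737316.
Step 6: alpha = 0.05. fail to reject H0.

R = 5, z = -0.3354, p = 0.737316, fail to reject H0.


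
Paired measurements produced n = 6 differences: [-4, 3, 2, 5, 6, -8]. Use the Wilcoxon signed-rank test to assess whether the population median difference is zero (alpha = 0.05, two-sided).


Step 1: Drop any zero differences (none here) and take |d_i|.
|d| = [4, 3, 2, 5, 6, 8]
Step 2: Midrank |d_i| (ties get averaged ranks).
ranks: |4|->3, |3|->2, |2|->1, |5|->4, |6|->5, |8|->6
Step 3: Attach original signs; sum ranks with positive sign and with negative sign.
W+ = 2 + 1 + 4 + 5 = 12
W- = 3 + 6 = 9
(Check: W+ + W- = 21 should equal n(n+1)/2 = 21.)
Step 4: Test statistic W = min(W+, W-) = 9.
Step 5: No ties, so the exact null distribution over the 2^6 = 64 sign assignments gives the two-sided p-value = 0.843750.
Step 6: alpha = 0.05. fail to reject H0.

W+ = 12, W- = 9, W = min = 9, p = 0.843750, fail to reject H0.


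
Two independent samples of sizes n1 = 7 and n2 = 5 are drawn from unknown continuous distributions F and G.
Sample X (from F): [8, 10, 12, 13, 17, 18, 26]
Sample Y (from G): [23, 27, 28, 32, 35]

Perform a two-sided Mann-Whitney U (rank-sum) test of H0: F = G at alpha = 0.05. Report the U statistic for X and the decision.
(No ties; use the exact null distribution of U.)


Step 1: Combine and sort all 12 observations; assign midranks.
sorted (value, group): (8,X), (10,X), (12,X), (13,X), (17,X), (18,X), (23,Y), (26,X), (27,Y), (28,Y), (32,Y), (35,Y)
ranks: 8->1, 10->2, 12->3, 13->4, 17->5, 18->6, 23->7, 26->8, 27->9, 28->10, 32->11, 35->12
Step 2: Rank sum for X: R1 = 1 + 2 + 3 + 4 + 5 + 6 + 8 = 29.
Step 3: U_X = R1 - n1(n1+1)/2 = 29 - 7*8/2 = 29 - 28 = 1.
       U_Y = n1*n2 - U_X = 35 - 1 = 34.
Step 4: No ties, so the exact null distribution of U (based on enumerating the C(12,7) = 792 equally likely rank assignments) gives the two-sided p-value.
Step 5: p-value = 0.005051; compare to alpha = 0.05. reject H0.

U_X = 1, p = 0.005051, reject H0 at alpha = 0.05.


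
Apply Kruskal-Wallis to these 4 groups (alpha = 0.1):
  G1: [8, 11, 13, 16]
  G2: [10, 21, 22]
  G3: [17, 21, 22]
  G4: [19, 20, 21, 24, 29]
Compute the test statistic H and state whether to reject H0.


Step 1: Combine all N = 15 observations and assign midranks.
sorted (value, group, rank): (8,G1,1), (10,G2,2), (11,G1,3), (13,G1,4), (16,G1,5), (17,G3,6), (19,G4,7), (20,G4,8), (21,G2,10), (21,G3,10), (21,G4,10), (22,G2,12.5), (22,G3,12.5), (24,G4,14), (29,G4,15)
Step 2: Sum ranks within each group.
R_1 = 13 (n_1 = 4)
R_2 = 24.5 (n_2 = 3)
R_3 = 28.5 (n_3 = 3)
R_4 = 54 (n_4 = 5)
Step 3: H = 12/(N(N+1)) * sum(R_i^2/n_i) - 3(N+1)
     = 12/(15*16) * (13^2/4 + 24.5^2/3 + 28.5^2/3 + 54^2/5) - 3*16
     = 0.050000 * 1096.28 - 48
     = 6.814167.
Step 4: Ties present; correction factor C = 1 - 30/(15^3 - 15) = 0.991071. Corrected H = 6.814167 / 0.991071 = 6.875556.
Step 5: Under H0, H ~ chi^2(3); p-value = 0.075972.
Step 6: alpha = 0.1. reject H0.

H = 6.8756, df = 3, p = 0.075972, reject H0.


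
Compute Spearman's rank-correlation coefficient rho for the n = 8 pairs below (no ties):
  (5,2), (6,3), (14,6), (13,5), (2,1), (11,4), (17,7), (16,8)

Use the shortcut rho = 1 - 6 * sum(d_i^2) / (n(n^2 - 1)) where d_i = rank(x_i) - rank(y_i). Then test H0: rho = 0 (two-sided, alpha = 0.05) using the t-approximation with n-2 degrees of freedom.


Step 1: Rank x and y separately (midranks; no ties here).
rank(x): 5->2, 6->3, 14->6, 13->5, 2->1, 11->4, 17->8, 16->7
rank(y): 2->2, 3->3, 6->6, 5->5, 1->1, 4->4, 7->7, 8->8
Step 2: d_i = R_x(i) - R_y(i); compute d_i^2.
  (2-2)^2=0, (3-3)^2=0, (6-6)^2=0, (5-5)^2=0, (1-1)^2=0, (4-4)^2=0, (8-7)^2=1, (7-8)^2=1
sum(d^2) = 2.
Step 3: rho = 1 - 6*2 / (8*(8^2 - 1)) = 1 - 12/504 = 0.976190.
Step 4: Under H0, t = rho * sqrt((n-2)/(1-rho^2)) = 11.0235 ~ t(6).
Step 5: Two-sided p-value from the t-distribution with 6 df = 0.000033.
Step 6: alpha = 0.05. reject H0.

rho = 0.9762, p = 0.000033, reject H0 at alpha = 0.05.


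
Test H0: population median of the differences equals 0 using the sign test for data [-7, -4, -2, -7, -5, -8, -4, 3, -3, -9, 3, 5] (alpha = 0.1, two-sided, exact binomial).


Step 1: Discard zero differences. Original n = 12; n_eff = number of nonzero differences = 12.
Nonzero differences (with sign): -7, -4, -2, -7, -5, -8, -4, +3, -3, -9, +3, +5
Step 2: Count signs: positive = 3, negative = 9.
Step 3: Under H0: P(positive) = 0.5, so the number of positives S ~ Bin(12, 0.5).
Step 4: Two-sided exact p-value = sum of Bin(12,0.5) probabilities at or below the observed probability = 0.145996.
Step 5: alpha = 0.1. fail to reject H0.

n_eff = 12, pos = 3, neg = 9, p = 0.145996, fail to reject H0.


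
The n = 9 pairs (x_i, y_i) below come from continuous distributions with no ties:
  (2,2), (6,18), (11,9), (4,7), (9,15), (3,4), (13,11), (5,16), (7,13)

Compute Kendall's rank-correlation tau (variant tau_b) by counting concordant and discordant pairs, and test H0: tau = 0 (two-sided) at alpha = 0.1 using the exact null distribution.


Step 1: Enumerate the 36 unordered pairs (i,j) with i<j and classify each by sign(x_j-x_i) * sign(y_j-y_i).
  (1,2):dx=+4,dy=+16->C; (1,3):dx=+9,dy=+7->C; (1,4):dx=+2,dy=+5->C; (1,5):dx=+7,dy=+13->C
  (1,6):dx=+1,dy=+2->C; (1,7):dx=+11,dy=+9->C; (1,8):dx=+3,dy=+14->C; (1,9):dx=+5,dy=+11->C
  (2,3):dx=+5,dy=-9->D; (2,4):dx=-2,dy=-11->C; (2,5):dx=+3,dy=-3->D; (2,6):dx=-3,dy=-14->C
  (2,7):dx=+7,dy=-7->D; (2,8):dx=-1,dy=-2->C; (2,9):dx=+1,dy=-5->D; (3,4):dx=-7,dy=-2->C
  (3,5):dx=-2,dy=+6->D; (3,6):dx=-8,dy=-5->C; (3,7):dx=+2,dy=+2->C; (3,8):dx=-6,dy=+7->D
  (3,9):dx=-4,dy=+4->D; (4,5):dx=+5,dy=+8->C; (4,6):dx=-1,dy=-3->C; (4,7):dx=+9,dy=+4->C
  (4,8):dx=+1,dy=+9->C; (4,9):dx=+3,dy=+6->C; (5,6):dx=-6,dy=-11->C; (5,7):dx=+4,dy=-4->D
  (5,8):dx=-4,dy=+1->D; (5,9):dx=-2,dy=-2->C; (6,7):dx=+10,dy=+7->C; (6,8):dx=+2,dy=+12->C
  (6,9):dx=+4,dy=+9->C; (7,8):dx=-8,dy=+5->D; (7,9):dx=-6,dy=+2->D; (8,9):dx=+2,dy=-3->D
Step 2: C = 24, D = 12, total pairs = 36.
Step 3: tau = (C - D)/(n(n-1)/2) = (24 - 12)/36 = 0.333333.
Step 4: Exact two-sided p-value (enumerate n! = 362880 permutations of y under H0): p = 0.259518.
Step 5: alpha = 0.1. fail to reject H0.

tau_b = 0.3333 (C=24, D=12), p = 0.259518, fail to reject H0.


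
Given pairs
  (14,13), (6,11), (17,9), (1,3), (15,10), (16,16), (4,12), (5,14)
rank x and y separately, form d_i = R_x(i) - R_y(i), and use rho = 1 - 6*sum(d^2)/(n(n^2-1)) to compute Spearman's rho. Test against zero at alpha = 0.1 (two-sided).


Step 1: Rank x and y separately (midranks; no ties here).
rank(x): 14->5, 6->4, 17->8, 1->1, 15->6, 16->7, 4->2, 5->3
rank(y): 13->6, 11->4, 9->2, 3->1, 10->3, 16->8, 12->5, 14->7
Step 2: d_i = R_x(i) - R_y(i); compute d_i^2.
  (5-6)^2=1, (4-4)^2=0, (8-2)^2=36, (1-1)^2=0, (6-3)^2=9, (7-8)^2=1, (2-5)^2=9, (3-7)^2=16
sum(d^2) = 72.
Step 3: rho = 1 - 6*72 / (8*(8^2 - 1)) = 1 - 432/504 = 0.142857.
Step 4: Under H0, t = rho * sqrt((n-2)/(1-rho^2)) = 0.3536 ~ t(6).
Step 5: Two-sided p-value from the t-distribution with 6 df = 0.735765.
Step 6: alpha = 0.1. fail to reject H0.

rho = 0.1429, p = 0.735765, fail to reject H0 at alpha = 0.1.


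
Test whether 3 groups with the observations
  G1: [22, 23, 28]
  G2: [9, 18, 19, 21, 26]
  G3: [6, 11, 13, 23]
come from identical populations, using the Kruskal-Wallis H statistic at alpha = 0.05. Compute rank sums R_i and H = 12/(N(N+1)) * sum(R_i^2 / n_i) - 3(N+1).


Step 1: Combine all N = 12 observations and assign midranks.
sorted (value, group, rank): (6,G3,1), (9,G2,2), (11,G3,3), (13,G3,4), (18,G2,5), (19,G2,6), (21,G2,7), (22,G1,8), (23,G1,9.5), (23,G3,9.5), (26,G2,11), (28,G1,12)
Step 2: Sum ranks within each group.
R_1 = 29.5 (n_1 = 3)
R_2 = 31 (n_2 = 5)
R_3 = 17.5 (n_3 = 4)
Step 3: H = 12/(N(N+1)) * sum(R_i^2/n_i) - 3(N+1)
     = 12/(12*13) * (29.5^2/3 + 31^2/5 + 17.5^2/4) - 3*13
     = 0.076923 * 558.846 - 39
     = 3.988141.
Step 4: Ties present; correction factor C = 1 - 6/(12^3 - 12) = 0.996503. Corrected H = 3.988141 / 0.996503 = 4.002135.
Step 5: Under H0, H ~ chi^2(2); p-value = 0.135191.
Step 6: alpha = 0.05. fail to reject H0.

H = 4.0021, df = 2, p = 0.135191, fail to reject H0.


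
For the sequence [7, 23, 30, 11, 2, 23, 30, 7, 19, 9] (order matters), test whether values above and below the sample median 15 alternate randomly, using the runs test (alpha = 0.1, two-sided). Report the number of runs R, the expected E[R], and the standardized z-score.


Step 1: Compute median = 15; label A = above, B = below.
Labels in order: BAABBAABAB  (n_A = 5, n_B = 5)
Step 2: Count runs R = 7.
Step 3: Under H0 (random ordering), E[R] = 2*n_A*n_B/(n_A+n_B) + 1 = 2*5*5/10 + 1 = 6.0000.
        Var[R] = 2*n_A*n_B*(2*n_A*n_B - n_A - n_B) / ((n_A+n_B)^2 * (n_A+n_B-1)) = 2000/900 = 2.2222.
        SD[R] = 1.4907.
Step 4: Continuity-corrected z = (R - 0.5 - E[R]) / SD[R] = (7 - 0.5 - 6.0000) / 1.4907 = 0.3354.
Step 5: Two-sided p-value via normal approximation = 2*(1 - Phi(|z|)) = 0.737316.
Step 6: alpha = 0.1. fail to reject H0.

R = 7, z = 0.3354, p = 0.737316, fail to reject H0.


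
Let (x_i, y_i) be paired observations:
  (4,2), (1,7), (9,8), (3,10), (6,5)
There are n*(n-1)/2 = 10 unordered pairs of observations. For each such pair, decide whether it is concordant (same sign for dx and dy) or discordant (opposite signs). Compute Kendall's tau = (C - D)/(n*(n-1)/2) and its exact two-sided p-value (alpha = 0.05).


Step 1: Enumerate the 10 unordered pairs (i,j) with i<j and classify each by sign(x_j-x_i) * sign(y_j-y_i).
  (1,2):dx=-3,dy=+5->D; (1,3):dx=+5,dy=+6->C; (1,4):dx=-1,dy=+8->D; (1,5):dx=+2,dy=+3->C
  (2,3):dx=+8,dy=+1->C; (2,4):dx=+2,dy=+3->C; (2,5):dx=+5,dy=-2->D; (3,4):dx=-6,dy=+2->D
  (3,5):dx=-3,dy=-3->C; (4,5):dx=+3,dy=-5->D
Step 2: C = 5, D = 5, total pairs = 10.
Step 3: tau = (C - D)/(n(n-1)/2) = (5 - 5)/10 = 0.000000.
Step 4: Exact two-sided p-value (enumerate n! = 120 permutations of y under H0): p = 1.000000.
Step 5: alpha = 0.05. fail to reject H0.

tau_b = 0.0000 (C=5, D=5), p = 1.000000, fail to reject H0.


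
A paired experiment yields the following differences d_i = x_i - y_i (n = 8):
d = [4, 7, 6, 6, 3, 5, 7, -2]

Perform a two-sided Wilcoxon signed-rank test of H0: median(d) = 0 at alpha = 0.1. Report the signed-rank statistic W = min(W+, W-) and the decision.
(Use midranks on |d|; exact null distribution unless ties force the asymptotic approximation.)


Step 1: Drop any zero differences (none here) and take |d_i|.
|d| = [4, 7, 6, 6, 3, 5, 7, 2]
Step 2: Midrank |d_i| (ties get averaged ranks).
ranks: |4|->3, |7|->7.5, |6|->5.5, |6|->5.5, |3|->2, |5|->4, |7|->7.5, |2|->1
Step 3: Attach original signs; sum ranks with positive sign and with negative sign.
W+ = 3 + 7.5 + 5.5 + 5.5 + 2 + 4 + 7.5 = 35
W- = 1 = 1
(Check: W+ + W- = 36 should equal n(n+1)/2 = 36.)
Step 4: Test statistic W = min(W+, W-) = 1.
Step 5: Ties in |d|, so use the tie-corrected normal approximation.
        E[W] = n(n+1)/4 = 8*9/4 = 18.
        Tie groups: |d|=6 (t=2), |d|=7 (t=2); sum(t^3 - t) = 12.
        Var[W] = n(n+1)(2n+1)/24 - sum(t^3-t)/48 = 1224/24 - 12/48 = 50.75.
        z = (W - E[W]) / sqrt(Var[W]) = (1 - 18) / 7.1239 = -2.3863.
        Two-sided p = 2*Phi(z) = 0.017017.
Step 6: alpha = 0.1. reject H0.

W+ = 35, W- = 1, W = min = 1, p = 0.017017, reject H0.


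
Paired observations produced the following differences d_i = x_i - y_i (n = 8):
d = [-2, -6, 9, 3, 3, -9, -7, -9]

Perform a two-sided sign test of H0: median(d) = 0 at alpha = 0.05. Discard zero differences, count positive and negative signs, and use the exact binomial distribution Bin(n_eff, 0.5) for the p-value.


Step 1: Discard zero differences. Original n = 8; n_eff = number of nonzero differences = 8.
Nonzero differences (with sign): -2, -6, +9, +3, +3, -9, -7, -9
Step 2: Count signs: positive = 3, negative = 5.
Step 3: Under H0: P(positive) = 0.5, so the number of positives S ~ Bin(8, 0.5).
Step 4: Two-sided exact p-value = sum of Bin(8,0.5) probabilities at or below the observed probability = 0.726562.
Step 5: alpha = 0.05. fail to reject H0.

n_eff = 8, pos = 3, neg = 5, p = 0.726562, fail to reject H0.


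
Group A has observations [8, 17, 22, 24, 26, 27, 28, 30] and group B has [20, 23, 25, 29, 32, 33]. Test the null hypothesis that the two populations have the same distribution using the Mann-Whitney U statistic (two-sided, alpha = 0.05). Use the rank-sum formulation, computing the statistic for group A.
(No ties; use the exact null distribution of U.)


Step 1: Combine and sort all 14 observations; assign midranks.
sorted (value, group): (8,X), (17,X), (20,Y), (22,X), (23,Y), (24,X), (25,Y), (26,X), (27,X), (28,X), (29,Y), (30,X), (32,Y), (33,Y)
ranks: 8->1, 17->2, 20->3, 22->4, 23->5, 24->6, 25->7, 26->8, 27->9, 28->10, 29->11, 30->12, 32->13, 33->14
Step 2: Rank sum for X: R1 = 1 + 2 + 4 + 6 + 8 + 9 + 10 + 12 = 52.
Step 3: U_X = R1 - n1(n1+1)/2 = 52 - 8*9/2 = 52 - 36 = 16.
       U_Y = n1*n2 - U_X = 48 - 16 = 32.
Step 4: No ties, so the exact null distribution of U (based on enumerating the C(14,8) = 3003 equally likely rank assignments) gives the two-sided p-value.
Step 5: p-value = 0.344988; compare to alpha = 0.05. fail to reject H0.

U_X = 16, p = 0.344988, fail to reject H0 at alpha = 0.05.


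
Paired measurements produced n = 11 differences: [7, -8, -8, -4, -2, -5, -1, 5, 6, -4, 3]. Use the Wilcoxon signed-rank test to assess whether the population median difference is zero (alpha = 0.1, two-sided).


Step 1: Drop any zero differences (none here) and take |d_i|.
|d| = [7, 8, 8, 4, 2, 5, 1, 5, 6, 4, 3]
Step 2: Midrank |d_i| (ties get averaged ranks).
ranks: |7|->9, |8|->10.5, |8|->10.5, |4|->4.5, |2|->2, |5|->6.5, |1|->1, |5|->6.5, |6|->8, |4|->4.5, |3|->3
Step 3: Attach original signs; sum ranks with positive sign and with negative sign.
W+ = 9 + 6.5 + 8 + 3 = 26.5
W- = 10.5 + 10.5 + 4.5 + 2 + 6.5 + 1 + 4.5 = 39.5
(Check: W+ + W- = 66 should equal n(n+1)/2 = 66.)
Step 4: Test statistic W = min(W+, W-) = 26.5.
Step 5: Ties in |d|, so use the tie-corrected normal approximation.
        E[W] = n(n+1)/4 = 11*12/4 = 33.
        Tie groups: |d|=4 (t=2), |d|=5 (t=2), |d|=8 (t=2); sum(t^3 - t) = 18.
        Var[W] = n(n+1)(2n+1)/24 - sum(t^3-t)/48 = 3036/24 - 18/48 = 126.125.
        z = (W - E[W]) / sqrt(Var[W]) = (26.5 - 33) / 11.2305 = -0.5788.
        Two-sided p = 2*Phi(z) = 0.562738.
Step 6: alpha = 0.1. fail to reject H0.

W+ = 26.5, W- = 39.5, W = min = 26.5, p = 0.562738, fail to reject H0.


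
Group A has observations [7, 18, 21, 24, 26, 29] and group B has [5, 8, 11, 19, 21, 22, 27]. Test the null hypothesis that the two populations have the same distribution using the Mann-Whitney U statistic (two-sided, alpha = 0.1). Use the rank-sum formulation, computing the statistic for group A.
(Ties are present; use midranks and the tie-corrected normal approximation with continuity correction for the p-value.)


Step 1: Combine and sort all 13 observations; assign midranks.
sorted (value, group): (5,Y), (7,X), (8,Y), (11,Y), (18,X), (19,Y), (21,X), (21,Y), (22,Y), (24,X), (26,X), (27,Y), (29,X)
ranks: 5->1, 7->2, 8->3, 11->4, 18->5, 19->6, 21->7.5, 21->7.5, 22->9, 24->10, 26->11, 27->12, 29->13
Step 2: Rank sum for X: R1 = 2 + 5 + 7.5 + 10 + 11 + 13 = 48.5.
Step 3: U_X = R1 - n1(n1+1)/2 = 48.5 - 6*7/2 = 48.5 - 21 = 27.5.
       U_Y = n1*n2 - U_X = 42 - 27.5 = 14.5.
Step 4: Ties are present, so use the tie-corrected normal approximation (with continuity correction) for the p-value.
Step 5: p-value = 0.390714; compare to alpha = 0.1. fail to reject H0.

U_X = 27.5, p = 0.390714, fail to reject H0 at alpha = 0.1.


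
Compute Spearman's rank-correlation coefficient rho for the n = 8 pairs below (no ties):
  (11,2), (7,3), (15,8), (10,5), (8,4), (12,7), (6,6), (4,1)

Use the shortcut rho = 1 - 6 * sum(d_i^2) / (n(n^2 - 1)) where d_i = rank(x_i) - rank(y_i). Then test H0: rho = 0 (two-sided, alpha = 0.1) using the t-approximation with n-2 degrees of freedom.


Step 1: Rank x and y separately (midranks; no ties here).
rank(x): 11->6, 7->3, 15->8, 10->5, 8->4, 12->7, 6->2, 4->1
rank(y): 2->2, 3->3, 8->8, 5->5, 4->4, 7->7, 6->6, 1->1
Step 2: d_i = R_x(i) - R_y(i); compute d_i^2.
  (6-2)^2=16, (3-3)^2=0, (8-8)^2=0, (5-5)^2=0, (4-4)^2=0, (7-7)^2=0, (2-6)^2=16, (1-1)^2=0
sum(d^2) = 32.
Step 3: rho = 1 - 6*32 / (8*(8^2 - 1)) = 1 - 192/504 = 0.619048.
Step 4: Under H0, t = rho * sqrt((n-2)/(1-rho^2)) = 1.9308 ~ t(6).
Step 5: Two-sided p-value from the t-distribution with 6 df = 0.101733.
Step 6: alpha = 0.1. fail to reject H0.

rho = 0.6190, p = 0.101733, fail to reject H0 at alpha = 0.1.


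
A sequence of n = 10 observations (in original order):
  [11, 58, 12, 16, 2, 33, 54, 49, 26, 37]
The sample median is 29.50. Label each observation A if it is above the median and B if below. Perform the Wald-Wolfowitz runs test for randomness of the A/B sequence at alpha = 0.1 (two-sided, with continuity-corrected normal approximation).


Step 1: Compute median = 29.50; label A = above, B = below.
Labels in order: BABBBAAABA  (n_A = 5, n_B = 5)
Step 2: Count runs R = 6.
Step 3: Under H0 (random ordering), E[R] = 2*n_A*n_B/(n_A+n_B) + 1 = 2*5*5/10 + 1 = 6.0000.
        Var[R] = 2*n_A*n_B*(2*n_A*n_B - n_A - n_B) / ((n_A+n_B)^2 * (n_A+n_B-1)) = 2000/900 = 2.2222.
        SD[R] = 1.4907.
Step 4: R = E[R], so z = 0 with no continuity correction.
Step 5: Two-sided p-value via normal approximation = 2*(1 - Phi(|z|)) = 1.000000.
Step 6: alpha = 0.1. fail to reject H0.

R = 6, z = 0.0000, p = 1.000000, fail to reject H0.


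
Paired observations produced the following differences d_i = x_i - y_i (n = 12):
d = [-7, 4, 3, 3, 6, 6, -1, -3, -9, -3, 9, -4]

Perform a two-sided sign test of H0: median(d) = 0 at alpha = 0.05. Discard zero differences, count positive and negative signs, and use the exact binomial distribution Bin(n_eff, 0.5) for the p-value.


Step 1: Discard zero differences. Original n = 12; n_eff = number of nonzero differences = 12.
Nonzero differences (with sign): -7, +4, +3, +3, +6, +6, -1, -3, -9, -3, +9, -4
Step 2: Count signs: positive = 6, negative = 6.
Step 3: Under H0: P(positive) = 0.5, so the number of positives S ~ Bin(12, 0.5).
Step 4: Two-sided exact p-value = sum of Bin(12,0.5) probabilities at or below the observed probability = 1.000000.
Step 5: alpha = 0.05. fail to reject H0.

n_eff = 12, pos = 6, neg = 6, p = 1.000000, fail to reject H0.


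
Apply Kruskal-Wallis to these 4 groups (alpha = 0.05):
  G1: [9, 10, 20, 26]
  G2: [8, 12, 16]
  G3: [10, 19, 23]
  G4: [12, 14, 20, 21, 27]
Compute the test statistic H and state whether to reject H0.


Step 1: Combine all N = 15 observations and assign midranks.
sorted (value, group, rank): (8,G2,1), (9,G1,2), (10,G1,3.5), (10,G3,3.5), (12,G2,5.5), (12,G4,5.5), (14,G4,7), (16,G2,8), (19,G3,9), (20,G1,10.5), (20,G4,10.5), (21,G4,12), (23,G3,13), (26,G1,14), (27,G4,15)
Step 2: Sum ranks within each group.
R_1 = 30 (n_1 = 4)
R_2 = 14.5 (n_2 = 3)
R_3 = 25.5 (n_3 = 3)
R_4 = 50 (n_4 = 5)
Step 3: H = 12/(N(N+1)) * sum(R_i^2/n_i) - 3(N+1)
     = 12/(15*16) * (30^2/4 + 14.5^2/3 + 25.5^2/3 + 50^2/5) - 3*16
     = 0.050000 * 1011.83 - 48
     = 2.591667.
Step 4: Ties present; correction factor C = 1 - 18/(15^3 - 15) = 0.994643. Corrected H = 2.591667 / 0.994643 = 2.605625.
Step 5: Under H0, H ~ chi^2(3); p-value = 0.456504.
Step 6: alpha = 0.05. fail to reject H0.

H = 2.6056, df = 3, p = 0.456504, fail to reject H0.


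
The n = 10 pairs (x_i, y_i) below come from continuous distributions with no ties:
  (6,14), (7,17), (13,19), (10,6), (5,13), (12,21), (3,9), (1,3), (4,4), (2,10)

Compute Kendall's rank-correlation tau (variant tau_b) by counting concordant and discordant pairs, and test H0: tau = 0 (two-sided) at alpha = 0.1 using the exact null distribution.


Step 1: Enumerate the 45 unordered pairs (i,j) with i<j and classify each by sign(x_j-x_i) * sign(y_j-y_i).
  (1,2):dx=+1,dy=+3->C; (1,3):dx=+7,dy=+5->C; (1,4):dx=+4,dy=-8->D; (1,5):dx=-1,dy=-1->C
  (1,6):dx=+6,dy=+7->C; (1,7):dx=-3,dy=-5->C; (1,8):dx=-5,dy=-11->C; (1,9):dx=-2,dy=-10->C
  (1,10):dx=-4,dy=-4->C; (2,3):dx=+6,dy=+2->C; (2,4):dx=+3,dy=-11->D; (2,5):dx=-2,dy=-4->C
  (2,6):dx=+5,dy=+4->C; (2,7):dx=-4,dy=-8->C; (2,8):dx=-6,dy=-14->C; (2,9):dx=-3,dy=-13->C
  (2,10):dx=-5,dy=-7->C; (3,4):dx=-3,dy=-13->C; (3,5):dx=-8,dy=-6->C; (3,6):dx=-1,dy=+2->D
  (3,7):dx=-10,dy=-10->C; (3,8):dx=-12,dy=-16->C; (3,9):dx=-9,dy=-15->C; (3,10):dx=-11,dy=-9->C
  (4,5):dx=-5,dy=+7->D; (4,6):dx=+2,dy=+15->C; (4,7):dx=-7,dy=+3->D; (4,8):dx=-9,dy=-3->C
  (4,9):dx=-6,dy=-2->C; (4,10):dx=-8,dy=+4->D; (5,6):dx=+7,dy=+8->C; (5,7):dx=-2,dy=-4->C
  (5,8):dx=-4,dy=-10->C; (5,9):dx=-1,dy=-9->C; (5,10):dx=-3,dy=-3->C; (6,7):dx=-9,dy=-12->C
  (6,8):dx=-11,dy=-18->C; (6,9):dx=-8,dy=-17->C; (6,10):dx=-10,dy=-11->C; (7,8):dx=-2,dy=-6->C
  (7,9):dx=+1,dy=-5->D; (7,10):dx=-1,dy=+1->D; (8,9):dx=+3,dy=+1->C; (8,10):dx=+1,dy=+7->C
  (9,10):dx=-2,dy=+6->D
Step 2: C = 36, D = 9, total pairs = 45.
Step 3: tau = (C - D)/(n(n-1)/2) = (36 - 9)/45 = 0.600000.
Step 4: Exact two-sided p-value (enumerate n! = 3628800 permutations of y under H0): p = 0.016666.
Step 5: alpha = 0.1. reject H0.

tau_b = 0.6000 (C=36, D=9), p = 0.016666, reject H0.


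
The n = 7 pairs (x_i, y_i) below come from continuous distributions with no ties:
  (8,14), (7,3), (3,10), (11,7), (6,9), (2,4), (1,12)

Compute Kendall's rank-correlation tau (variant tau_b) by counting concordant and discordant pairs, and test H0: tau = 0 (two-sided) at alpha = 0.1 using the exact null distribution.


Step 1: Enumerate the 21 unordered pairs (i,j) with i<j and classify each by sign(x_j-x_i) * sign(y_j-y_i).
  (1,2):dx=-1,dy=-11->C; (1,3):dx=-5,dy=-4->C; (1,4):dx=+3,dy=-7->D; (1,5):dx=-2,dy=-5->C
  (1,6):dx=-6,dy=-10->C; (1,7):dx=-7,dy=-2->C; (2,3):dx=-4,dy=+7->D; (2,4):dx=+4,dy=+4->C
  (2,5):dx=-1,dy=+6->D; (2,6):dx=-5,dy=+1->D; (2,7):dx=-6,dy=+9->D; (3,4):dx=+8,dy=-3->D
  (3,5):dx=+3,dy=-1->D; (3,6):dx=-1,dy=-6->C; (3,7):dx=-2,dy=+2->D; (4,5):dx=-5,dy=+2->D
  (4,6):dx=-9,dy=-3->C; (4,7):dx=-10,dy=+5->D; (5,6):dx=-4,dy=-5->C; (5,7):dx=-5,dy=+3->D
  (6,7):dx=-1,dy=+8->D
Step 2: C = 9, D = 12, total pairs = 21.
Step 3: tau = (C - D)/(n(n-1)/2) = (9 - 12)/21 = -0.142857.
Step 4: Exact two-sided p-value (enumerate n! = 5040 permutations of y under H0): p = 0.772619.
Step 5: alpha = 0.1. fail to reject H0.

tau_b = -0.1429 (C=9, D=12), p = 0.772619, fail to reject H0.


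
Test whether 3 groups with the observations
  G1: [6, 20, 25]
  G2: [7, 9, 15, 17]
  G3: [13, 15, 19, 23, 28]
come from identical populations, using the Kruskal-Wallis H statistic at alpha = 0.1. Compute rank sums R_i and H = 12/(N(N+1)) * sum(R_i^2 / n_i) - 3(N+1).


Step 1: Combine all N = 12 observations and assign midranks.
sorted (value, group, rank): (6,G1,1), (7,G2,2), (9,G2,3), (13,G3,4), (15,G2,5.5), (15,G3,5.5), (17,G2,7), (19,G3,8), (20,G1,9), (23,G3,10), (25,G1,11), (28,G3,12)
Step 2: Sum ranks within each group.
R_1 = 21 (n_1 = 3)
R_2 = 17.5 (n_2 = 4)
R_3 = 39.5 (n_3 = 5)
Step 3: H = 12/(N(N+1)) * sum(R_i^2/n_i) - 3(N+1)
     = 12/(12*13) * (21^2/3 + 17.5^2/4 + 39.5^2/5) - 3*13
     = 0.076923 * 535.612 - 39
     = 2.200962.
Step 4: Ties present; correction factor C = 1 - 6/(12^3 - 12) = 0.996503. Corrected H = 2.200962 / 0.996503 = 2.208684.
Step 5: Under H0, H ~ chi^2(2); p-value = 0.331429.
Step 6: alpha = 0.1. fail to reject H0.

H = 2.2087, df = 2, p = 0.331429, fail to reject H0.


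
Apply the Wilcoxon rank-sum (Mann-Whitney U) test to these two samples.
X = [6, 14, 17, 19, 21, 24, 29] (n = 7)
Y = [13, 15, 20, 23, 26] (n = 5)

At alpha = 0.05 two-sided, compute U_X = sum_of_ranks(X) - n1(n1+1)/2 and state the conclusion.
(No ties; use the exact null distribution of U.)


Step 1: Combine and sort all 12 observations; assign midranks.
sorted (value, group): (6,X), (13,Y), (14,X), (15,Y), (17,X), (19,X), (20,Y), (21,X), (23,Y), (24,X), (26,Y), (29,X)
ranks: 6->1, 13->2, 14->3, 15->4, 17->5, 19->6, 20->7, 21->8, 23->9, 24->10, 26->11, 29->12
Step 2: Rank sum for X: R1 = 1 + 3 + 5 + 6 + 8 + 10 + 12 = 45.
Step 3: U_X = R1 - n1(n1+1)/2 = 45 - 7*8/2 = 45 - 28 = 17.
       U_Y = n1*n2 - U_X = 35 - 17 = 18.
Step 4: No ties, so the exact null distribution of U (based on enumerating the C(12,7) = 792 equally likely rank assignments) gives the two-sided p-value.
Step 5: p-value = 1.000000; compare to alpha = 0.05. fail to reject H0.

U_X = 17, p = 1.000000, fail to reject H0 at alpha = 0.05.


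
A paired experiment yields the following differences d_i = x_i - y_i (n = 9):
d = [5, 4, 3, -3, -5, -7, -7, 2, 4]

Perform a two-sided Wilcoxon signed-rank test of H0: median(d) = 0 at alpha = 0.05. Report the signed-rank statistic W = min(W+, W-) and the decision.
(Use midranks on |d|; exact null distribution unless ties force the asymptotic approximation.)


Step 1: Drop any zero differences (none here) and take |d_i|.
|d| = [5, 4, 3, 3, 5, 7, 7, 2, 4]
Step 2: Midrank |d_i| (ties get averaged ranks).
ranks: |5|->6.5, |4|->4.5, |3|->2.5, |3|->2.5, |5|->6.5, |7|->8.5, |7|->8.5, |2|->1, |4|->4.5
Step 3: Attach original signs; sum ranks with positive sign and with negative sign.
W+ = 6.5 + 4.5 + 2.5 + 1 + 4.5 = 19
W- = 2.5 + 6.5 + 8.5 + 8.5 = 26
(Check: W+ + W- = 45 should equal n(n+1)/2 = 45.)
Step 4: Test statistic W = min(W+, W-) = 19.
Step 5: Ties in |d|, so use the tie-corrected normal approximation.
        E[W] = n(n+1)/4 = 9*10/4 = 22.5.
        Tie groups: |d|=3 (t=2), |d|=4 (t=2), |d|=5 (t=2), |d|=7 (t=2); sum(t^3 - t) = 24.
        Var[W] = n(n+1)(2n+1)/24 - sum(t^3-t)/48 = 1710/24 - 24/48 = 70.75.
        z = (W - E[W]) / sqrt(Var[W]) = (19 - 22.5) / 8.4113 = -0.4161.
        Two-sided p = 2*Phi(z) = 0.677332.
Step 6: alpha = 0.05. fail to reject H0.

W+ = 19, W- = 26, W = min = 19, p = 0.677332, fail to reject H0.


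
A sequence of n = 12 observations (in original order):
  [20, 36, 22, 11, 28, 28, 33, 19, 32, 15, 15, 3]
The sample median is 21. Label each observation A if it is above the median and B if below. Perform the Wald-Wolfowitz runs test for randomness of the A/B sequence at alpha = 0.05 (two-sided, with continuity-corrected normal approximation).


Step 1: Compute median = 21; label A = above, B = below.
Labels in order: BAABAAABABBB  (n_A = 6, n_B = 6)
Step 2: Count runs R = 7.
Step 3: Under H0 (random ordering), E[R] = 2*n_A*n_B/(n_A+n_B) + 1 = 2*6*6/12 + 1 = 7.0000.
        Var[R] = 2*n_A*n_B*(2*n_A*n_B - n_A - n_B) / ((n_A+n_B)^2 * (n_A+n_B-1)) = 4320/1584 = 2.7273.
        SD[R] = 1.6514.
Step 4: R = E[R], so z = 0 with no continuity correction.
Step 5: Two-sided p-value via normal approximation = 2*(1 - Phi(|z|)) = 1.000000.
Step 6: alpha = 0.05. fail to reject H0.

R = 7, z = 0.0000, p = 1.000000, fail to reject H0.


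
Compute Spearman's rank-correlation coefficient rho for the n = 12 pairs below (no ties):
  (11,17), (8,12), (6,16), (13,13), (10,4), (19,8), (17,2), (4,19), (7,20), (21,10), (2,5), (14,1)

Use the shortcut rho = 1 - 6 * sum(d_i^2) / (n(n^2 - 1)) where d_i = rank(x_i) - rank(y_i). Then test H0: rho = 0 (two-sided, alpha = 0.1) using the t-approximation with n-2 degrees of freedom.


Step 1: Rank x and y separately (midranks; no ties here).
rank(x): 11->7, 8->5, 6->3, 13->8, 10->6, 19->11, 17->10, 4->2, 7->4, 21->12, 2->1, 14->9
rank(y): 17->10, 12->7, 16->9, 13->8, 4->3, 8->5, 2->2, 19->11, 20->12, 10->6, 5->4, 1->1
Step 2: d_i = R_x(i) - R_y(i); compute d_i^2.
  (7-10)^2=9, (5-7)^2=4, (3-9)^2=36, (8-8)^2=0, (6-3)^2=9, (11-5)^2=36, (10-2)^2=64, (2-11)^2=81, (4-12)^2=64, (12-6)^2=36, (1-4)^2=9, (9-1)^2=64
sum(d^2) = 412.
Step 3: rho = 1 - 6*412 / (12*(12^2 - 1)) = 1 - 2472/1716 = -0.440559.
Step 4: Under H0, t = rho * sqrt((n-2)/(1-rho^2)) = -1.5519 ~ t(10).
Step 5: Two-sided p-value from the t-distribution with 10 df = 0.151735.
Step 6: alpha = 0.1. fail to reject H0.

rho = -0.4406, p = 0.151735, fail to reject H0 at alpha = 0.1.


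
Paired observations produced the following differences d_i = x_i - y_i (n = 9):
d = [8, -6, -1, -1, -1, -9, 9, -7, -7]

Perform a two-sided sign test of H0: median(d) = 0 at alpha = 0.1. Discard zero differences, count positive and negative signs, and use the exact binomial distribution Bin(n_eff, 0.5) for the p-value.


Step 1: Discard zero differences. Original n = 9; n_eff = number of nonzero differences = 9.
Nonzero differences (with sign): +8, -6, -1, -1, -1, -9, +9, -7, -7
Step 2: Count signs: positive = 2, negative = 7.
Step 3: Under H0: P(positive) = 0.5, so the number of positives S ~ Bin(9, 0.5).
Step 4: Two-sided exact p-value = sum of Bin(9,0.5) probabilities at or below the observed probability = 0.179688.
Step 5: alpha = 0.1. fail to reject H0.

n_eff = 9, pos = 2, neg = 7, p = 0.179688, fail to reject H0.


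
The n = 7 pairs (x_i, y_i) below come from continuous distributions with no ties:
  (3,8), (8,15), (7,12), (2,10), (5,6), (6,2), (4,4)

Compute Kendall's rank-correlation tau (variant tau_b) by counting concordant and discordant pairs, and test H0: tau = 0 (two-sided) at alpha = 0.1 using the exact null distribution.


Step 1: Enumerate the 21 unordered pairs (i,j) with i<j and classify each by sign(x_j-x_i) * sign(y_j-y_i).
  (1,2):dx=+5,dy=+7->C; (1,3):dx=+4,dy=+4->C; (1,4):dx=-1,dy=+2->D; (1,5):dx=+2,dy=-2->D
  (1,6):dx=+3,dy=-6->D; (1,7):dx=+1,dy=-4->D; (2,3):dx=-1,dy=-3->C; (2,4):dx=-6,dy=-5->C
  (2,5):dx=-3,dy=-9->C; (2,6):dx=-2,dy=-13->C; (2,7):dx=-4,dy=-11->C; (3,4):dx=-5,dy=-2->C
  (3,5):dx=-2,dy=-6->C; (3,6):dx=-1,dy=-10->C; (3,7):dx=-3,dy=-8->C; (4,5):dx=+3,dy=-4->D
  (4,6):dx=+4,dy=-8->D; (4,7):dx=+2,dy=-6->D; (5,6):dx=+1,dy=-4->D; (5,7):dx=-1,dy=-2->C
  (6,7):dx=-2,dy=+2->D
Step 2: C = 12, D = 9, total pairs = 21.
Step 3: tau = (C - D)/(n(n-1)/2) = (12 - 9)/21 = 0.142857.
Step 4: Exact two-sided p-value (enumerate n! = 5040 permutations of y under H0): p = 0.772619.
Step 5: alpha = 0.1. fail to reject H0.

tau_b = 0.1429 (C=12, D=9), p = 0.772619, fail to reject H0.


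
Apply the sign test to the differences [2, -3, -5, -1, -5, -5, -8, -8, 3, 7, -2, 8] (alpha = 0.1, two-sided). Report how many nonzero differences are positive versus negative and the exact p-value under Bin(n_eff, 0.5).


Step 1: Discard zero differences. Original n = 12; n_eff = number of nonzero differences = 12.
Nonzero differences (with sign): +2, -3, -5, -1, -5, -5, -8, -8, +3, +7, -2, +8
Step 2: Count signs: positive = 4, negative = 8.
Step 3: Under H0: P(positive) = 0.5, so the number of positives S ~ Bin(12, 0.5).
Step 4: Two-sided exact p-value = sum of Bin(12,0.5) probabilities at or below the observed probability = 0.387695.
Step 5: alpha = 0.1. fail to reject H0.

n_eff = 12, pos = 4, neg = 8, p = 0.387695, fail to reject H0.


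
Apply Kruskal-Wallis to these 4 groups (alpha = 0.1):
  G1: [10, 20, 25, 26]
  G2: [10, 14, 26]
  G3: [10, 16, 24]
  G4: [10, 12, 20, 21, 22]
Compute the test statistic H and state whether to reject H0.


Step 1: Combine all N = 15 observations and assign midranks.
sorted (value, group, rank): (10,G1,2.5), (10,G2,2.5), (10,G3,2.5), (10,G4,2.5), (12,G4,5), (14,G2,6), (16,G3,7), (20,G1,8.5), (20,G4,8.5), (21,G4,10), (22,G4,11), (24,G3,12), (25,G1,13), (26,G1,14.5), (26,G2,14.5)
Step 2: Sum ranks within each group.
R_1 = 38.5 (n_1 = 4)
R_2 = 23 (n_2 = 3)
R_3 = 21.5 (n_3 = 3)
R_4 = 37 (n_4 = 5)
Step 3: H = 12/(N(N+1)) * sum(R_i^2/n_i) - 3(N+1)
     = 12/(15*16) * (38.5^2/4 + 23^2/3 + 21.5^2/3 + 37^2/5) - 3*16
     = 0.050000 * 974.779 - 48
     = 0.738958.
Step 4: Ties present; correction factor C = 1 - 72/(15^3 - 15) = 0.978571. Corrected H = 0.738958 / 0.978571 = 0.755140.
Step 5: Under H0, H ~ chi^2(3); p-value = 0.860164.
Step 6: alpha = 0.1. fail to reject H0.

H = 0.7551, df = 3, p = 0.860164, fail to reject H0.


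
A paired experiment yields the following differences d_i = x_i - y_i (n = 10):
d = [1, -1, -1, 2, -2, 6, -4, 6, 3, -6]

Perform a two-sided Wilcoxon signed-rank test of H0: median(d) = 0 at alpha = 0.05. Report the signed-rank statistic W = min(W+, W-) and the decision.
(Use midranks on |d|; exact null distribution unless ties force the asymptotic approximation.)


Step 1: Drop any zero differences (none here) and take |d_i|.
|d| = [1, 1, 1, 2, 2, 6, 4, 6, 3, 6]
Step 2: Midrank |d_i| (ties get averaged ranks).
ranks: |1|->2, |1|->2, |1|->2, |2|->4.5, |2|->4.5, |6|->9, |4|->7, |6|->9, |3|->6, |6|->9
Step 3: Attach original signs; sum ranks with positive sign and with negative sign.
W+ = 2 + 4.5 + 9 + 9 + 6 = 30.5
W- = 2 + 2 + 4.5 + 7 + 9 = 24.5
(Check: W+ + W- = 55 should equal n(n+1)/2 = 55.)
Step 4: Test statistic W = min(W+, W-) = 24.5.
Step 5: Ties in |d|, so use the tie-corrected normal approximation.
        E[W] = n(n+1)/4 = 10*11/4 = 27.5.
        Tie groups: |d|=1 (t=3), |d|=2 (t=2), |d|=6 (t=3); sum(t^3 - t) = 54.
        Var[W] = n(n+1)(2n+1)/24 - sum(t^3-t)/48 = 2310/24 - 54/48 = 95.125.
        z = (W - E[W]) / sqrt(Var[W]) = (24.5 - 27.5) / 9.7532 = -0.3076.
        Two-sided p = 2*Phi(z) = 0.758393.
Step 6: alpha = 0.05. fail to reject H0.

W+ = 30.5, W- = 24.5, W = min = 24.5, p = 0.758393, fail to reject H0.


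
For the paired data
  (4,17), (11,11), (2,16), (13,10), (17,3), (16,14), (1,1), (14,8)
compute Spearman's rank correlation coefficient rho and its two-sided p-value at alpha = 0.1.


Step 1: Rank x and y separately (midranks; no ties here).
rank(x): 4->3, 11->4, 2->2, 13->5, 17->8, 16->7, 1->1, 14->6
rank(y): 17->8, 11->5, 16->7, 10->4, 3->2, 14->6, 1->1, 8->3
Step 2: d_i = R_x(i) - R_y(i); compute d_i^2.
  (3-8)^2=25, (4-5)^2=1, (2-7)^2=25, (5-4)^2=1, (8-2)^2=36, (7-6)^2=1, (1-1)^2=0, (6-3)^2=9
sum(d^2) = 98.
Step 3: rho = 1 - 6*98 / (8*(8^2 - 1)) = 1 - 588/504 = -0.166667.
Step 4: Under H0, t = rho * sqrt((n-2)/(1-rho^2)) = -0.4140 ~ t(6).
Step 5: Two-sided p-value from the t-distribution with 6 df = 0.693239.
Step 6: alpha = 0.1. fail to reject H0.

rho = -0.1667, p = 0.693239, fail to reject H0 at alpha = 0.1.


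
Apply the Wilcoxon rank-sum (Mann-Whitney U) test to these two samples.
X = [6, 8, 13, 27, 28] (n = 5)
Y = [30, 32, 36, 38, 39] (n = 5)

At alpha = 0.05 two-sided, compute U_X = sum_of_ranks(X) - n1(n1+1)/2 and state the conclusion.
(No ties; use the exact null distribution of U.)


Step 1: Combine and sort all 10 observations; assign midranks.
sorted (value, group): (6,X), (8,X), (13,X), (27,X), (28,X), (30,Y), (32,Y), (36,Y), (38,Y), (39,Y)
ranks: 6->1, 8->2, 13->3, 27->4, 28->5, 30->6, 32->7, 36->8, 38->9, 39->10
Step 2: Rank sum for X: R1 = 1 + 2 + 3 + 4 + 5 = 15.
Step 3: U_X = R1 - n1(n1+1)/2 = 15 - 5*6/2 = 15 - 15 = 0.
       U_Y = n1*n2 - U_X = 25 - 0 = 25.
Step 4: No ties, so the exact null distribution of U (based on enumerating the C(10,5) = 252 equally likely rank assignments) gives the two-sided p-value.
Step 5: p-value = 0.007937; compare to alpha = 0.05. reject H0.

U_X = 0, p = 0.007937, reject H0 at alpha = 0.05.


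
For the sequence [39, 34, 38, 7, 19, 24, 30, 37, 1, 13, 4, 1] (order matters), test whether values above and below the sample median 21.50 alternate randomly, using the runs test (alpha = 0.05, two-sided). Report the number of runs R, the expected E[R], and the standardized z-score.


Step 1: Compute median = 21.50; label A = above, B = below.
Labels in order: AAABBAAABBBB  (n_A = 6, n_B = 6)
Step 2: Count runs R = 4.
Step 3: Under H0 (random ordering), E[R] = 2*n_A*n_B/(n_A+n_B) + 1 = 2*6*6/12 + 1 = 7.0000.
        Var[R] = 2*n_A*n_B*(2*n_A*n_B - n_A - n_B) / ((n_A+n_B)^2 * (n_A+n_B-1)) = 4320/1584 = 2.7273.
        SD[R] = 1.6514.
Step 4: Continuity-corrected z = (R + 0.5 - E[R]) / SD[R] = (4 + 0.5 - 7.0000) / 1.6514 = -1.5138.
Step 5: Two-sided p-value via normal approximation = 2*(1 - Phi(|z|)) = 0.130070.
Step 6: alpha = 0.05. fail to reject H0.

R = 4, z = -1.5138, p = 0.130070, fail to reject H0.


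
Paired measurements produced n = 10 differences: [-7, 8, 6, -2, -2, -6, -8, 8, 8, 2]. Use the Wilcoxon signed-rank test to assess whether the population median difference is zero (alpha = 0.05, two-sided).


Step 1: Drop any zero differences (none here) and take |d_i|.
|d| = [7, 8, 6, 2, 2, 6, 8, 8, 8, 2]
Step 2: Midrank |d_i| (ties get averaged ranks).
ranks: |7|->6, |8|->8.5, |6|->4.5, |2|->2, |2|->2, |6|->4.5, |8|->8.5, |8|->8.5, |8|->8.5, |2|->2
Step 3: Attach original signs; sum ranks with positive sign and with negative sign.
W+ = 8.5 + 4.5 + 8.5 + 8.5 + 2 = 32
W- = 6 + 2 + 2 + 4.5 + 8.5 = 23
(Check: W+ + W- = 55 should equal n(n+1)/2 = 55.)
Step 4: Test statistic W = min(W+, W-) = 23.
Step 5: Ties in |d|, so use the tie-corrected normal approximation.
        E[W] = n(n+1)/4 = 10*11/4 = 27.5.
        Tie groups: |d|=2 (t=3), |d|=6 (t=2), |d|=8 (t=4); sum(t^3 - t) = 90.
        Var[W] = n(n+1)(2n+1)/24 - sum(t^3-t)/48 = 2310/24 - 90/48 = 94.375.
        z = (W - E[W]) / sqrt(Var[W]) = (23 - 27.5) / 9.7147 = -0.4632.
        Two-sided p = 2*Phi(z) = 0.643209.
Step 6: alpha = 0.05. fail to reject H0.

W+ = 32, W- = 23, W = min = 23, p = 0.643209, fail to reject H0.
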